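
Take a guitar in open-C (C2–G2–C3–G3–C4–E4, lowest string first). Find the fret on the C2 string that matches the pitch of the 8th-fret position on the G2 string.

Fret 8 on G2 is MIDI 43 + 8 = 51 (D#3). On the C2 string (open MIDI 36), that pitch is 51 − 36 = fret 15.

15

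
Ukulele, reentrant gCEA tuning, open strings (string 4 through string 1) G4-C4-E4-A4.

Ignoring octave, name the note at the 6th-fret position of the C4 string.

F♯

The open C4 string plus 6 semitones: C–C#–D–D#–E–F–F#.
(Equivalently spelled G♭.)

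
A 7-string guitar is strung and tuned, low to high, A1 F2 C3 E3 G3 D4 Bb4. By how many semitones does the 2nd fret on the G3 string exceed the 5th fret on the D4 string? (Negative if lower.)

-10 semitones

G3 at fret 2 → A3 (MIDI 57); D4 at fret 5 → G4 (MIDI 67).
57 − 67 = -10, so the two pitches are 10 semitones apart.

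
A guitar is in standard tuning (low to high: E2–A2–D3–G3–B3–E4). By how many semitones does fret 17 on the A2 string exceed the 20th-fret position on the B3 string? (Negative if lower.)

A2 at fret 17 → D4 (MIDI 62); B3 at fret 20 → G5 (MIDI 79).
62 − 79 = -17, so the two pitches are 17 semitones apart.

-17 semitones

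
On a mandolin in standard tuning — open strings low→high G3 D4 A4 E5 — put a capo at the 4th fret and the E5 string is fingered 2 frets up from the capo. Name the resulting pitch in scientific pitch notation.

A#5

The capo raises the open E5 by 4 semitones to G#5; fretting 2 more gives E5 + 4 + 2 = E5 + 6 semitones = A#5.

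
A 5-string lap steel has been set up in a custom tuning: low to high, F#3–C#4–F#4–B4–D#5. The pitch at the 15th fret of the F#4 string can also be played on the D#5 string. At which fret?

6

F#4 at fret 15 is F#4 + 15 semitones = A5.
The open D#5 string is 9 semitones above the open F#4, so the same pitch on the D#5 string lies at fret 15 − 9 = 6.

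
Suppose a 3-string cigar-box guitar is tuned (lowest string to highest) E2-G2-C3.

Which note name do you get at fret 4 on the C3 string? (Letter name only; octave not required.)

E

C3 is MIDI 48. Adding 4 gives 52; 52 mod 12 = 4, i.e. E.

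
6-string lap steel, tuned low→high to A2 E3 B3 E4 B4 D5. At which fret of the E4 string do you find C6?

20

C6 is 20 semitones above the open E4 (E–F–Gb–G–…–Bb–B–C), so it sits at fret 20.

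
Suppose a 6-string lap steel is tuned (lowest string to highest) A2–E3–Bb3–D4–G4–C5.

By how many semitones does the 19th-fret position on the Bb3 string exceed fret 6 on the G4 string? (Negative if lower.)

4 semitones

Bb3 at fret 19 → F5 (MIDI 77); G4 at fret 6 → Db5 (MIDI 73).
77 − 73 = 4, so the two pitches are 4 semitones apart.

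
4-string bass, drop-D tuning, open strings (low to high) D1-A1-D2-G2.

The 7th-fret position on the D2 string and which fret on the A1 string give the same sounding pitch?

Fret 7 on D2 is MIDI 38 + 7 = 45 (A2). On the A1 string (open MIDI 33), that pitch is 45 − 33 = fret 12.

12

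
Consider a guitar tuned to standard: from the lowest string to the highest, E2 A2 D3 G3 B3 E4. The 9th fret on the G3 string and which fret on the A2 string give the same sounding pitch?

Fret 9 on G3 is MIDI 55 + 9 = 64 (E4). On the A2 string (open MIDI 45), that pitch is 64 − 45 = fret 19.

19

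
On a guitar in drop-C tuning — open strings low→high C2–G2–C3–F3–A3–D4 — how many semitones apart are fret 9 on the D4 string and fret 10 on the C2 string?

D4 at fret 9 → B4 (MIDI 71); C2 at fret 10 → A#2 (MIDI 46).
71 − 46 = 25, so the two pitches are 25 semitones apart, with B4 the higher.

25 semitones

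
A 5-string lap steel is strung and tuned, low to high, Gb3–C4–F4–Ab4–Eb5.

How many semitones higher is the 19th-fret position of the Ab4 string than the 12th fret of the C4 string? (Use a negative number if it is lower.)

15 semitones

Ab4 at fret 19 → Eb6 (MIDI 87); C4 at fret 12 → C5 (MIDI 72).
87 − 72 = 15, so the two pitches are 15 semitones apart.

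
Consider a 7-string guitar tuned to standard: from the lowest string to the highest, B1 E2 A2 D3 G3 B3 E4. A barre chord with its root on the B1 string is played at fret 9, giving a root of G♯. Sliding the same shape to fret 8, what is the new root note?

Moving from fret 9 to fret 8 shifts the root by -1 semitone.
G♯ down 1 semitone is G.

G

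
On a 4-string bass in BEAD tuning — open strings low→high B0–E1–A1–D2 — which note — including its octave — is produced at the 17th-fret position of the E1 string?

A2

E1 is MIDI 28. Adding 17 gives 45, which is A2.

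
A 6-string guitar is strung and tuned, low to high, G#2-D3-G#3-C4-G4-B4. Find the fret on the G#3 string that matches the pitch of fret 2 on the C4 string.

C4 at fret 2 is C4 + 2 semitones = D4.
The open G#3 string is 4 semitones below the open C4, so the same pitch on the G#3 string lies at fret 2 + 4 = 6.

6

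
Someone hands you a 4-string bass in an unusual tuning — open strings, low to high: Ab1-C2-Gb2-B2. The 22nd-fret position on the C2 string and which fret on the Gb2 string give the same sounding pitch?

16

C2 at fret 22 is C2 + 22 semitones = Bb3.
The open Gb2 string is 6 semitones above the open C2, so the same pitch on the Gb2 string lies at fret 22 − 6 = 16.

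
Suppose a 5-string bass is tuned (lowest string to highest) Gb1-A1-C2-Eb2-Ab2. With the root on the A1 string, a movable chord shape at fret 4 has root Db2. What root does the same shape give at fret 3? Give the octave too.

Moving from fret 4 to fret 3 shifts the root by -1 semitone.
Db2 down 1 semitone is C2.

C2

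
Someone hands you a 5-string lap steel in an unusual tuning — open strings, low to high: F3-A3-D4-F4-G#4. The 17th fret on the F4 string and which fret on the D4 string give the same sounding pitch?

F4 at fret 17 is F4 + 17 semitones = A#5.
The open D4 string is 3 semitones below the open F4, so the same pitch on the D4 string lies at fret 17 + 3 = 20.

20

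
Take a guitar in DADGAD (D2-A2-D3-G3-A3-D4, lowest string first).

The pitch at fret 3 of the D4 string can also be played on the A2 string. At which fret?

D4 at fret 3 is D4 + 3 semitones = F4.
The open A2 string is 17 semitones below the open D4, so the same pitch on the A2 string lies at fret 3 + 17 = 20.

20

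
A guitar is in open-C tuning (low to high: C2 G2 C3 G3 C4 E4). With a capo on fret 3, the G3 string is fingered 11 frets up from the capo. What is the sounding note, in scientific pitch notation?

A4

The capo raises the open G3 by 3 semitones to A#3; fretting 11 more gives G3 + 3 + 11 = G3 + 14 semitones = A4.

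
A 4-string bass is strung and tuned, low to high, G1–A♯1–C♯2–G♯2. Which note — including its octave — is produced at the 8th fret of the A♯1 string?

Each fret is one semitone, so A♯1 + 8 = F♯2.

F♯2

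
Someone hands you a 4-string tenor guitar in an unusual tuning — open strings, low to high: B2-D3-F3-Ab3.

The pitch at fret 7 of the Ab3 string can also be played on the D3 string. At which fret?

Fret 7 on Ab3 is MIDI 56 + 7 = 63 (Eb4). On the D3 string (open MIDI 50), that pitch is 63 − 50 = fret 13.

13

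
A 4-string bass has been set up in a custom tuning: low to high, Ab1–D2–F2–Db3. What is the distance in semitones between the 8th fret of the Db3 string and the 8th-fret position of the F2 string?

Db3 at fret 8 → A3 (MIDI 57); F2 at fret 8 → Db3 (MIDI 49).
57 − 49 = 8, so the two pitches are 8 semitones apart, with A3 the higher.

8 semitones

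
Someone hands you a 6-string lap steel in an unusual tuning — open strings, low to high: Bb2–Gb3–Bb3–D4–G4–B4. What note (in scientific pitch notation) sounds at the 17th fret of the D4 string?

The open D4 string plus 17 semitones: D–Eb–E–F–…–F–Gb–G.
The walk passes from B into C once, so the octave number goes from 4 to 5.

G5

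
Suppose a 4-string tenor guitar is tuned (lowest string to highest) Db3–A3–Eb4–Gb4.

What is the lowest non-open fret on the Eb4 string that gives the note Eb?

From Eb4, count semitones up the chromatic scale until reaching Eb: Eb–E–F–Gb–…–Db–D–Eb — 12 steps.

12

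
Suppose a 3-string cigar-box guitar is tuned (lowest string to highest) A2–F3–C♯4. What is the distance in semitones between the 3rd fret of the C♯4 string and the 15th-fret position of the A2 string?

4 semitones

C♯4 at fret 3 → E4 (MIDI 64); A2 at fret 15 → C4 (MIDI 60).
64 − 60 = 4, so the two pitches are 4 semitones apart, with E4 the higher.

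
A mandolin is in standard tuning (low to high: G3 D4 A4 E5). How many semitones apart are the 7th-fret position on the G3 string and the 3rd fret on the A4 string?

G3 at fret 7 → D4 (MIDI 62); A4 at fret 3 → C5 (MIDI 72).
62 − 72 = -10, so the two pitches are 10 semitones apart, with C5 the higher.

10 semitones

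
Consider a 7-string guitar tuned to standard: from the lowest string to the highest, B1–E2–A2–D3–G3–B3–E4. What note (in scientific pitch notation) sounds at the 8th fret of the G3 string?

Each fret is one semitone, so G3 + 8 = D#4.
(Equivalently spelled Eb4.)

D#4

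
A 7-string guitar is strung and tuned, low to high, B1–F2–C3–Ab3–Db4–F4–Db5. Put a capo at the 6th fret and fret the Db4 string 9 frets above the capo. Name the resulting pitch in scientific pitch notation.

E5

The capo raises the open Db4 by 6 semitones to G4; fretting 9 more gives Db4 + 6 + 9 = Db4 + 15 semitones = E5.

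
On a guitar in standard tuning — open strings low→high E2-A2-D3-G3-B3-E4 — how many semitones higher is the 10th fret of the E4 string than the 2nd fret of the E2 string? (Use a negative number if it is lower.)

E4 at fret 10 → D5 (MIDI 74); E2 at fret 2 → F♯2 (MIDI 42).
74 − 42 = 32, so the two pitches are 32 semitones apart.

32 semitones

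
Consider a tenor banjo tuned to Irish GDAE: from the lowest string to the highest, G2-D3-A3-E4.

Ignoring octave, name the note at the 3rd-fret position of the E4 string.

G

E4 is MIDI 64. Adding 3 gives 67; 67 mod 12 = 7, i.e. G.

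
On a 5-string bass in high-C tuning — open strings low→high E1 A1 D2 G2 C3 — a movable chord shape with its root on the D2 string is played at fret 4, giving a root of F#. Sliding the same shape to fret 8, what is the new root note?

Moving from fret 4 to fret 8 shifts the root by 4 semitones.
F# up 4 semitones is A#.

A#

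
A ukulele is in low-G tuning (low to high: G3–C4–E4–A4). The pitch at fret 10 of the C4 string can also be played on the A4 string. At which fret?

Fret 10 on C4 is MIDI 60 + 10 = 70 (A♯4). On the A4 string (open MIDI 69), that pitch is 70 − 69 = fret 1.

1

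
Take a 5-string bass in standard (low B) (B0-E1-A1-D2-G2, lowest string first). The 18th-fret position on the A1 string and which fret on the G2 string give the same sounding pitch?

Fret 18 on A1 is MIDI 33 + 18 = 51 (D♯3). On the G2 string (open MIDI 43), that pitch is 51 − 43 = fret 8.

8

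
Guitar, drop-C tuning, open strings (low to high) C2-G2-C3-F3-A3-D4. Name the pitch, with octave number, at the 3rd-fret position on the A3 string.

C4

The open A3 string plus 3 semitones: A–A#–B–C.
The walk passes from B into C once, so the octave number goes from 3 to 4.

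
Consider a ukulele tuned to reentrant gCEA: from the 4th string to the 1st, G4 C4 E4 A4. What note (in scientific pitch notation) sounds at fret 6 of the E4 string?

A#4

The open E4 string plus 6 semitones: E–F–F#–G–G#–A–A#.
No B→C boundary is crossed, so the octave stays at 4.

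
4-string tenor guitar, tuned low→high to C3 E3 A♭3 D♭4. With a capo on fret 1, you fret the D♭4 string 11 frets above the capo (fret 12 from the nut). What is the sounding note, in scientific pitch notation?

D♭5

The capo raises the open D♭4 by 1 semitone to D4; fretting 11 more gives D♭4 + 1 + 11 = D♭4 + 12 semitones = D♭5.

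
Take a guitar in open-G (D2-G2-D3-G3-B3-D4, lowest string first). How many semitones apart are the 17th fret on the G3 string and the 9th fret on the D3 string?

G3 at fret 17 → C5 (MIDI 72); D3 at fret 9 → B3 (MIDI 59).
72 − 59 = 13, so the two pitches are 13 semitones apart, with C5 the higher.

13 semitones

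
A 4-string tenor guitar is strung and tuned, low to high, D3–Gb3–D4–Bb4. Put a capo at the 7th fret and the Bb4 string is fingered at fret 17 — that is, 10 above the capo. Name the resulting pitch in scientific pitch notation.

Eb6

The capo raises the open Bb4 by 7 semitones to F5; fretting 10 more gives Bb4 + 7 + 10 = Bb4 + 17 semitones = Eb6.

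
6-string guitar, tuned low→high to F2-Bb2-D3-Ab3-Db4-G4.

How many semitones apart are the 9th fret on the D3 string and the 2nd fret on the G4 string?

D3 at fret 9 → B3 (MIDI 59); G4 at fret 2 → A4 (MIDI 69).
59 − 69 = -10, so the two pitches are 10 semitones apart, with A4 the higher.

10 semitones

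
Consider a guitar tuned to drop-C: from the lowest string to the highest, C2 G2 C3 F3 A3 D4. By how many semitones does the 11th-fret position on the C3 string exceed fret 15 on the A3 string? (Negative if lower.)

-13 semitones

C3 at fret 11 → B3 (MIDI 59); A3 at fret 15 → C5 (MIDI 72).
59 − 72 = -13, so the two pitches are 13 semitones apart.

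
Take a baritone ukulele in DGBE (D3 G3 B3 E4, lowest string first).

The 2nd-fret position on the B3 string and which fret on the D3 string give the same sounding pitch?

Fret 2 on B3 is MIDI 59 + 2 = 61 (C#4). On the D3 string (open MIDI 50), that pitch is 61 − 50 = fret 11.

11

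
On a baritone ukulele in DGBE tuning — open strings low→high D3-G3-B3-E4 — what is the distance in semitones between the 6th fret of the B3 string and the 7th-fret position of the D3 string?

8 semitones

B3 at fret 6 → F4 (MIDI 65); D3 at fret 7 → A3 (MIDI 57).
65 − 57 = 8, so the two pitches are 8 semitones apart, with F4 the higher.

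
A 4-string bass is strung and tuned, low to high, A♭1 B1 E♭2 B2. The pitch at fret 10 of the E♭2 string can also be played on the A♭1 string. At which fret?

E♭2 at fret 10 is E♭2 + 10 semitones = D♭3.
The open A♭1 string is 7 semitones below the open E♭2, so the same pitch on the A♭1 string lies at fret 10 + 7 = 17.

17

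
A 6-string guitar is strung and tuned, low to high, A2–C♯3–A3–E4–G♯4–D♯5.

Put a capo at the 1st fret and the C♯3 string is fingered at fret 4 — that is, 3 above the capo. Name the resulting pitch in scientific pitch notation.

The capo raises the open C♯3 by 1 semitone to D3; fretting 3 more gives C♯3 + 1 + 3 = C♯3 + 4 semitones = F3.

F3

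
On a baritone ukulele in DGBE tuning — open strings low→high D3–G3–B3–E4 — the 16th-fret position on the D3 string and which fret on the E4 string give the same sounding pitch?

2

Fret 16 on D3 is MIDI 50 + 16 = 66 (F#4). On the E4 string (open MIDI 64), that pitch is 66 − 64 = fret 2.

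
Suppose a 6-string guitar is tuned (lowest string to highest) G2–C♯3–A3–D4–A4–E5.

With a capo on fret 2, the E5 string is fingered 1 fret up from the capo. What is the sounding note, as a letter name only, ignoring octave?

The capo raises the open E5 by 2 semitones to F♯5; fretting 1 more gives E5 + 2 + 1 = E5 + 3 semitones, landing on G.

G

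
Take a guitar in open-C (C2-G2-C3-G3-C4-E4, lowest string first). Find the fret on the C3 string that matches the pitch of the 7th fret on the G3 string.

G3 at fret 7 is G3 + 7 semitones = D4.
The open C3 string is 7 semitones below the open G3, so the same pitch on the C3 string lies at fret 7 + 7 = 14.

14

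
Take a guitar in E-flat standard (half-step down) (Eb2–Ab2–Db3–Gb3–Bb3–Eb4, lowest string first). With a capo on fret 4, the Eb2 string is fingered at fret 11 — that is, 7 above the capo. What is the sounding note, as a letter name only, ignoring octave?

The capo raises the open Eb2 by 4 semitones to G2; fretting 7 more gives Eb2 + 4 + 7 = Eb2 + 11 semitones, landing on D.

D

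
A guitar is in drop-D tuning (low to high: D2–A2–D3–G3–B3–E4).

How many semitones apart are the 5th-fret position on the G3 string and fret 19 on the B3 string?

G3 at fret 5 → C4 (MIDI 60); B3 at fret 19 → F#5 (MIDI 78).
60 − 78 = -18, so the two pitches are 18 semitones apart, with F#5 the higher.

18 semitones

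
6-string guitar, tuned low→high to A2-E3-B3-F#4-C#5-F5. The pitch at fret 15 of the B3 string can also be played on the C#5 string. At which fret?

B3 at fret 15 is B3 + 15 semitones = D5.
The open C#5 string is 14 semitones above the open B3, so the same pitch on the C#5 string lies at fret 15 − 14 = 1.

1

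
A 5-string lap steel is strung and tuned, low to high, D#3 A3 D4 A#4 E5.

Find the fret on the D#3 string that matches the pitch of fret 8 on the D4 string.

19

Fret 8 on D4 is MIDI 62 + 8 = 70 (A#4). On the D#3 string (open MIDI 51), that pitch is 70 − 51 = fret 19.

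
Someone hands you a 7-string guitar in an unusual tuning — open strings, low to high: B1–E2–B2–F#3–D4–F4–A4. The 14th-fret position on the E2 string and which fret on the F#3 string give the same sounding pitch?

Fret 14 on E2 is MIDI 40 + 14 = 54 (F#3). On the F#3 string (open MIDI 54), that pitch is 54 − 54 = fret 0.

0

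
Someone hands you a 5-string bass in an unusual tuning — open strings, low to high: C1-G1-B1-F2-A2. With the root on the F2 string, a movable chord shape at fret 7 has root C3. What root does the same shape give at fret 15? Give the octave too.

G#3

Moving from fret 7 to fret 15 shifts the root by 8 semitones.
C3 up 8 semitones is G#3.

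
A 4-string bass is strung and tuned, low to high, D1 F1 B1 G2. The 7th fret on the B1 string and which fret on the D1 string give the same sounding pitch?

B1 at fret 7 is B1 + 7 semitones = F♯2.
The open D1 string is 9 semitones below the open B1, so the same pitch on the D1 string lies at fret 7 + 9 = 16.

16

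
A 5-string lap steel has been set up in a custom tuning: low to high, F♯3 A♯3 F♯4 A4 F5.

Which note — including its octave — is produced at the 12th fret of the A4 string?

Each fret is one semitone, so A4 + 12 = A5.

A5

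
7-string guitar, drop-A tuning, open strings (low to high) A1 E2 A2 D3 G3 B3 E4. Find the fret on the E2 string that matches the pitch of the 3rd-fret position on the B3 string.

22

Fret 3 on B3 is MIDI 59 + 3 = 62 (D4). On the E2 string (open MIDI 40), that pitch is 62 − 40 = fret 22.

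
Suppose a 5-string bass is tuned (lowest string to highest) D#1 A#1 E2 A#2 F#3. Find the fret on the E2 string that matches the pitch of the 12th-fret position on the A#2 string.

18

Fret 12 on A#2 is MIDI 46 + 12 = 58 (A#3). On the E2 string (open MIDI 40), that pitch is 58 − 40 = fret 18.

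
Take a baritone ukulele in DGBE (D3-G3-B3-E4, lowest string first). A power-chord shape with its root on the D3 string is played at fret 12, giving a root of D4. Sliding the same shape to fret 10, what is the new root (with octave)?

C4

Moving from fret 12 to fret 10 shifts the root by -2 semitones.
D4 down 2 semitones is C4.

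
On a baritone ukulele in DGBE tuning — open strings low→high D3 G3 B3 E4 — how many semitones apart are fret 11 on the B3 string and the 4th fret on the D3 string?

B3 at fret 11 → A#4 (MIDI 70); D3 at fret 4 → F#3 (MIDI 54).
70 − 54 = 16, so the two pitches are 16 semitones apart, with A#4 the higher.

16 semitones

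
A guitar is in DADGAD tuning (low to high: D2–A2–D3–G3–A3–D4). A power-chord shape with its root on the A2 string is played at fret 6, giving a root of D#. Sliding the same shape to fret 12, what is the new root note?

Moving from fret 6 to fret 12 shifts the root by 6 semitones.
D# up 6 semitones is A.

A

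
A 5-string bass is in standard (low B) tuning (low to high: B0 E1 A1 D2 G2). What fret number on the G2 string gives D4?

19

D4 is 19 semitones above the open G2 (G–G#–A–A#–…–C–C#–D), so it sits at fret 19.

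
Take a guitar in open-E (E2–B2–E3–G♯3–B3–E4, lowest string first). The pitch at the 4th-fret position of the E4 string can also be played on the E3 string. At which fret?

16

E4 at fret 4 is E4 + 4 semitones = G♯4.
The open E3 string is 12 semitones below the open E4, so the same pitch on the E3 string lies at fret 4 + 12 = 16.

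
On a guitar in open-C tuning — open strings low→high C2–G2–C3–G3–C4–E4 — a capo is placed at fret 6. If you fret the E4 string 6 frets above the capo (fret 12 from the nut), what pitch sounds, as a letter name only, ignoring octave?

The capo raises the open E4 by 6 semitones to A#4; fretting 6 more gives E4 + 6 + 6 = E4 + 12 semitones, landing on E.

E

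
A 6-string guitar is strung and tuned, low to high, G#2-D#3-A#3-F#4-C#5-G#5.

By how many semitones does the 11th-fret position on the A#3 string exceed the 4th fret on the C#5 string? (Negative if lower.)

A#3 at fret 11 → A4 (MIDI 69); C#5 at fret 4 → F5 (MIDI 77).
69 − 77 = -8, so the two pitches are 8 semitones apart.

-8 semitones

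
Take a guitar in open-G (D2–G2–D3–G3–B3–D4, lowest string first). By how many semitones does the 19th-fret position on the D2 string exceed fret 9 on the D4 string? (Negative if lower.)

D2 at fret 19 → A3 (MIDI 57); D4 at fret 9 → B4 (MIDI 71).
57 − 71 = -14, so the two pitches are 14 semitones apart.

-14 semitones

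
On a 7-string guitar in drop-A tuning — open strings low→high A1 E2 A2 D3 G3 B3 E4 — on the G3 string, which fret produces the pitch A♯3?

3

A♯3 is 3 semitones above the open G3 (G–G#–A–A#), so it sits at fret 3.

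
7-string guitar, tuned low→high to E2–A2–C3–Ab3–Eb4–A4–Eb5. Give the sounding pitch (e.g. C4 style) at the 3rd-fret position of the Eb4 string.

Gb4

Eb4 is MIDI 63. Adding 3 gives 66, which is Gb4.
(Equivalently spelled F#4.)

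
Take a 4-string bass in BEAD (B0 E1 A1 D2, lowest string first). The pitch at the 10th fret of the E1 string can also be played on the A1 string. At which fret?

E1 at fret 10 is E1 + 10 semitones = D2.
The open A1 string is 5 semitones above the open E1, so the same pitch on the A1 string lies at fret 10 − 5 = 5.

5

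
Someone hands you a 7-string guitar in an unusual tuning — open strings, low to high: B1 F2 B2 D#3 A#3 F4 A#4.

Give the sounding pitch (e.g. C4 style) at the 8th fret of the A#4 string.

The open A#4 string plus 8 semitones: A#–B–C–C#–D–D#–E–F–F#.
The walk passes from B into C once, so the octave number goes from 4 to 5.
(Equivalently spelled Gb5.)

F#5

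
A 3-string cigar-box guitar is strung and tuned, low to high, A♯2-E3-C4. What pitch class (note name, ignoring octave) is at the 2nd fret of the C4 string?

D

The open C4 string plus 2 semitones: C–C#–D.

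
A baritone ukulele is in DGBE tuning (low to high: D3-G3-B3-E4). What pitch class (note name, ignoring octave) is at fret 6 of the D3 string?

The open D3 string plus 6 semitones: D–D#–E–F–F#–G–G#.

G♯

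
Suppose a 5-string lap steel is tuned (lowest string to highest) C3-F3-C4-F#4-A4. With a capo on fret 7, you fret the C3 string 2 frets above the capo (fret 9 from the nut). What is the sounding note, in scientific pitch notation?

The capo raises the open C3 by 7 semitones to G3; fretting 2 more gives C3 + 7 + 2 = C3 + 9 semitones = A3.

A3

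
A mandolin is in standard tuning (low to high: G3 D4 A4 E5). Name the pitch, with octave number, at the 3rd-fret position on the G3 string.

G3 is MIDI 55. Adding 3 gives 58, which is A#3.
(Equivalently spelled Bb3.)

A#3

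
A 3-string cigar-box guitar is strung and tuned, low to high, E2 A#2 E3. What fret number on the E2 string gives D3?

10

D3 is 10 semitones above the open E2 (E–F–F#–G–…–C–C#–D), so it sits at fret 10.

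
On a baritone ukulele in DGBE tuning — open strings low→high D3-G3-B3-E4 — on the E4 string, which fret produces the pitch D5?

10

D5 is 10 semitones above the open E4 (E–F–F#–G–…–C–C#–D), so it sits at fret 10.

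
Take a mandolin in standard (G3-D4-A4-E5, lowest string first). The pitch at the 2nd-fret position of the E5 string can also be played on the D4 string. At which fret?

E5 at fret 2 is E5 + 2 semitones = F♯5.
The open D4 string is 14 semitones below the open E5, so the same pitch on the D4 string lies at fret 2 + 14 = 16.

16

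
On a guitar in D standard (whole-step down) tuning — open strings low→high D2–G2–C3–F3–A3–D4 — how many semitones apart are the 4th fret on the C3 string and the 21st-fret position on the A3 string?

C3 at fret 4 → E3 (MIDI 52); A3 at fret 21 → F♯5 (MIDI 78).
52 − 78 = -26, so the two pitches are 26 semitones apart, with F♯5 the higher.

26 semitones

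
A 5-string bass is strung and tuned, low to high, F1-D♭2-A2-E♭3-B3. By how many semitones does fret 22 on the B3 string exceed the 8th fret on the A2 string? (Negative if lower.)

B3 at fret 22 → A5 (MIDI 81); A2 at fret 8 → F3 (MIDI 53).
81 − 53 = 28, so the two pitches are 28 semitones apart.

28 semitones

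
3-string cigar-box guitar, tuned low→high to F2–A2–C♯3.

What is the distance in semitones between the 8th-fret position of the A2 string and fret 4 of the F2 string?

A2 at fret 8 → F3 (MIDI 53); F2 at fret 4 → A2 (MIDI 45).
53 − 45 = 8, so the two pitches are 8 semitones apart, with F3 the higher.

8 semitones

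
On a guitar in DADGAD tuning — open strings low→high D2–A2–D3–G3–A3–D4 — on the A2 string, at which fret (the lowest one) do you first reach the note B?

From A2, count semitones up the chromatic scale until reaching B: A–A#–B — 2 steps.

2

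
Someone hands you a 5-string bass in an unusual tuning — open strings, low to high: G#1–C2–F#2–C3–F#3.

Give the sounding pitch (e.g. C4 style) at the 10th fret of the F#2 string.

E3

Each fret is one semitone, so F#2 + 10 = E3.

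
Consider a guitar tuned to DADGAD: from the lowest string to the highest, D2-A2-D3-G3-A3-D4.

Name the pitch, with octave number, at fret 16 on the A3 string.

C#5

A3 is MIDI 57. Adding 16 gives 73, which is C#5.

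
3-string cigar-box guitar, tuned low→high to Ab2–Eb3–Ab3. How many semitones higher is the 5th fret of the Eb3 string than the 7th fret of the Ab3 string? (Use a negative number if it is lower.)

Eb3 at fret 5 → Ab3 (MIDI 56); Ab3 at fret 7 → Eb4 (MIDI 63).
56 − 63 = -7, so the two pitches are 7 semitones apart.

-7 semitones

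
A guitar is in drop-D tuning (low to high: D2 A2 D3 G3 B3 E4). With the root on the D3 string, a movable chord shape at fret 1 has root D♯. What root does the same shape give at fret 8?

Moving from fret 1 to fret 8 shifts the root by 7 semitones.
D♯ up 7 semitones is A♯.

A♯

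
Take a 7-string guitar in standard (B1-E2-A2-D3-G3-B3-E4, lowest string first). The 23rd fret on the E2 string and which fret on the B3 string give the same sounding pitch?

Fret 23 on E2 is MIDI 40 + 23 = 63 (D♯4). On the B3 string (open MIDI 59), that pitch is 63 − 59 = fret 4.

4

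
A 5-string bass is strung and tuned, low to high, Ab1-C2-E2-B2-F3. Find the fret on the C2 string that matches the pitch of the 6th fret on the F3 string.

F3 at fret 6 is F3 + 6 semitones = B3.
The open C2 string is 17 semitones below the open F3, so the same pitch on the C2 string lies at fret 6 + 17 = 23.

23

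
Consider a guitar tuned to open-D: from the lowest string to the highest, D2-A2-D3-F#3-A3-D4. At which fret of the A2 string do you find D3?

5

D3 is 5 semitones above the open A2 (A–A#–B–C–C#–D), so it sits at fret 5.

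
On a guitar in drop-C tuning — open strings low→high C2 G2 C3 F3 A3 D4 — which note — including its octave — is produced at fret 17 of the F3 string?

A#4

F3 is MIDI 53. Adding 17 gives 70, which is A#4.
(Equivalently spelled Bb4.)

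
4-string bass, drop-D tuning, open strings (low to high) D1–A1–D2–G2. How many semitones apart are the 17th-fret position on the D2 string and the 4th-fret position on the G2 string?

D2 at fret 17 → G3 (MIDI 55); G2 at fret 4 → B2 (MIDI 47).
55 − 47 = 8, so the two pitches are 8 semitones apart, with G3 the higher.

8 semitones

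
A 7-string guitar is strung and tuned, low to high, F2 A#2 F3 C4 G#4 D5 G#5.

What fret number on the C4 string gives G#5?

G#5 is 20 semitones above the open C4 (C–C#–D–D#–…–F#–G–G#), so it sits at fret 20.

20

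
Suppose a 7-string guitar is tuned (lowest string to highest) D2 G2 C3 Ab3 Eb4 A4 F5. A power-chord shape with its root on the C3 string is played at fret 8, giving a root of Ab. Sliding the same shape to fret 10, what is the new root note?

Moving from fret 8 to fret 10 shifts the root by 2 semitones.
Ab up 2 semitones is Bb.

Bb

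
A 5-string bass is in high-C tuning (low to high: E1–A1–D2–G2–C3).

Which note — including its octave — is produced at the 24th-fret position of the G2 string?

G4

The open G2 string plus 24 semitones: G–G#–A–A#–…–F–F#–G.
The walk passes from B into C 2 times, so the octave number goes from 2 to 4.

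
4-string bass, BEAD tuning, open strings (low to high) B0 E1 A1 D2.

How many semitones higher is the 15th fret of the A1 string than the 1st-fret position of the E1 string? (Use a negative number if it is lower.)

A1 at fret 15 → C3 (MIDI 48); E1 at fret 1 → F1 (MIDI 29).
48 − 29 = 19, so the two pitches are 19 semitones apart.

19 semitones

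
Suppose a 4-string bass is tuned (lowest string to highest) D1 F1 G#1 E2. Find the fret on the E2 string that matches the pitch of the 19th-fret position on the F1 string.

Fret 19 on F1 is MIDI 29 + 19 = 48 (C3). On the E2 string (open MIDI 40), that pitch is 48 − 40 = fret 8.

8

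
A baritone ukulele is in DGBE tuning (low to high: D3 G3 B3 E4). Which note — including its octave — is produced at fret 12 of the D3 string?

The open D3 string plus 12 semitones: D–D#–E–F–…–C–C#–D.
The walk passes from B into C once, so the octave number goes from 3 to 4.

D4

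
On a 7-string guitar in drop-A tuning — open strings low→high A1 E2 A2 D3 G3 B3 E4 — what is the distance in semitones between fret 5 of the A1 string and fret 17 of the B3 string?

A1 at fret 5 → D2 (MIDI 38); B3 at fret 17 → E5 (MIDI 76).
38 − 76 = -38, so the two pitches are 38 semitones apart, with E5 the higher.

38 semitones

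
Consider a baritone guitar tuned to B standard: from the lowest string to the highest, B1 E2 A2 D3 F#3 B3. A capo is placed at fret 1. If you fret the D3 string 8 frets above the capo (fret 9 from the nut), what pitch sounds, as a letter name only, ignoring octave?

The capo raises the open D3 by 1 semitone to D#3; fretting 8 more gives D3 + 1 + 8 = D3 + 9 semitones, landing on B.

B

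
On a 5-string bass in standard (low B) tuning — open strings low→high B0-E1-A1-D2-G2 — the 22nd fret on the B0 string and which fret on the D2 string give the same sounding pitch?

B0 at fret 22 is B0 + 22 semitones = A2.
The open D2 string is 15 semitones above the open B0, so the same pitch on the D2 string lies at fret 22 − 15 = 7.

7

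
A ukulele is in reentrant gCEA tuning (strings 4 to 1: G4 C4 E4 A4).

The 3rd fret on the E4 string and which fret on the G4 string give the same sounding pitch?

0

Fret 3 on E4 is MIDI 64 + 3 = 67 (G4). On the G4 string (open MIDI 67), that pitch is 67 − 67 = fret 0.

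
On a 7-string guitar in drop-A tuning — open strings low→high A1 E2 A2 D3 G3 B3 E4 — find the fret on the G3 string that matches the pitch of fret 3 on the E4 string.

Fret 3 on E4 is MIDI 64 + 3 = 67 (G4). On the G3 string (open MIDI 55), that pitch is 67 − 55 = fret 12.

12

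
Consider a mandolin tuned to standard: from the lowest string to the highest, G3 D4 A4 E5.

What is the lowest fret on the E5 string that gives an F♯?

From E5, count semitones up the chromatic scale until reaching F♯: E–F–F# — 2 steps.

2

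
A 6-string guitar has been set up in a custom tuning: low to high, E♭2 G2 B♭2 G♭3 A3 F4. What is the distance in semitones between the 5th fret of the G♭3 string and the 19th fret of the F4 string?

25 semitones

G♭3 at fret 5 → B3 (MIDI 59); F4 at fret 19 → C6 (MIDI 84).
59 − 84 = -25, so the two pitches are 25 semitones apart, with C6 the higher.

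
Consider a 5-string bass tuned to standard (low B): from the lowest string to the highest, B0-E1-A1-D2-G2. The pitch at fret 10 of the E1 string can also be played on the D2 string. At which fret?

Fret 10 on E1 is MIDI 28 + 10 = 38 (D2). On the D2 string (open MIDI 38), that pitch is 38 − 38 = fret 0.

0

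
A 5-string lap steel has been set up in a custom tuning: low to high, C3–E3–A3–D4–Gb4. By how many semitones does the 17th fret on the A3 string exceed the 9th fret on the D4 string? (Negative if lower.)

A3 at fret 17 → D5 (MIDI 74); D4 at fret 9 → B4 (MIDI 71).
74 − 71 = 3, so the two pitches are 3 semitones apart.

3 semitones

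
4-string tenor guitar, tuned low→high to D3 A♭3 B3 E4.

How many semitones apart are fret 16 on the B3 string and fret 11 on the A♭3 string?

B3 at fret 16 → E♭5 (MIDI 75); A♭3 at fret 11 → G4 (MIDI 67).
75 − 67 = 8, so the two pitches are 8 semitones apart, with E♭5 the higher.

8 semitones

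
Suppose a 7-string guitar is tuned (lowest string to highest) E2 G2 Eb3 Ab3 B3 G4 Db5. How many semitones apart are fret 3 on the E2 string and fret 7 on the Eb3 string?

E2 at fret 3 → G2 (MIDI 43); Eb3 at fret 7 → Bb3 (MIDI 58).
43 − 58 = -15, so the two pitches are 15 semitones apart, with Bb3 the higher.

15 semitones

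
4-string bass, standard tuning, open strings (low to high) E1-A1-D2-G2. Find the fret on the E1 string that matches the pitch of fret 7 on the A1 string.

12

A1 at fret 7 is A1 + 7 semitones = E2.
The open E1 string is 5 semitones below the open A1, so the same pitch on the E1 string lies at fret 7 + 5 = 12.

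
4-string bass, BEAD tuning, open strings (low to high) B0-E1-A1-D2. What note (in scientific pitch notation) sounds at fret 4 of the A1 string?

Each fret is one semitone, so A1 + 4 = C#2.
(Equivalently spelled Db2.)

C#2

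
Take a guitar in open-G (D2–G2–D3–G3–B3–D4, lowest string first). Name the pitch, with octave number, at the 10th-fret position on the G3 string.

Each fret is one semitone, so G3 + 10 = F4.

F4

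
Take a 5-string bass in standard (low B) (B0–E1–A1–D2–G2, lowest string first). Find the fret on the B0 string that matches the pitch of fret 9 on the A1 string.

A1 at fret 9 is A1 + 9 semitones = F#2.
The open B0 string is 10 semitones below the open A1, so the same pitch on the B0 string lies at fret 9 + 10 = 19.

19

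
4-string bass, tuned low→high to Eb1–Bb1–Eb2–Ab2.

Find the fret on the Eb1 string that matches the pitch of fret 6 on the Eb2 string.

18

Eb2 at fret 6 is Eb2 + 6 semitones = A2.
The open Eb1 string is 12 semitones below the open Eb2, so the same pitch on the Eb1 string lies at fret 6 + 12 = 18.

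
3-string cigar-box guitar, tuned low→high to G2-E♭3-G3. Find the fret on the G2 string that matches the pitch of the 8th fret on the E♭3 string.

16

E♭3 at fret 8 is E♭3 + 8 semitones = B3.
The open G2 string is 8 semitones below the open E♭3, so the same pitch on the G2 string lies at fret 8 + 8 = 16.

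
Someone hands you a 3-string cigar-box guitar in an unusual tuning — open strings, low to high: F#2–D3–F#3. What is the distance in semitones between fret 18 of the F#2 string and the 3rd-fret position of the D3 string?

F#2 at fret 18 → C4 (MIDI 60); D3 at fret 3 → F3 (MIDI 53).
60 − 53 = 7, so the two pitches are 7 semitones apart, with C4 the higher.

7 semitones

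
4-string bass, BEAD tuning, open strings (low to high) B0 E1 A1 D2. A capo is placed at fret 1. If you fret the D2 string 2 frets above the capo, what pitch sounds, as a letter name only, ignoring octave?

F

The capo raises the open D2 by 1 semitone to D#2; fretting 2 more gives D2 + 1 + 2 = D2 + 3 semitones, landing on F.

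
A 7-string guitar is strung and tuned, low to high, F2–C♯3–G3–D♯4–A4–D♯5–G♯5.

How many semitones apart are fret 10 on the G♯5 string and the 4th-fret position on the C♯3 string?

G♯5 at fret 10 → F♯6 (MIDI 90); C♯3 at fret 4 → F3 (MIDI 53).
90 − 53 = 37, so the two pitches are 37 semitones apart, with F♯6 the higher.

37 semitones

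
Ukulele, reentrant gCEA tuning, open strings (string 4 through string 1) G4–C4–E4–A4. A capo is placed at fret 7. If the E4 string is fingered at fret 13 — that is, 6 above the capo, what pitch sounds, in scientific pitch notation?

The capo raises the open E4 by 7 semitones to B4; fretting 6 more gives E4 + 7 + 6 = E4 + 13 semitones = F5.

F5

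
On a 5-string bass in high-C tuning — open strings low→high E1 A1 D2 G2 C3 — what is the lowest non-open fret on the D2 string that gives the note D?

12

From D2, count semitones up the chromatic scale until reaching D: D–D#–E–F–…–C–C#–D — 12 steps.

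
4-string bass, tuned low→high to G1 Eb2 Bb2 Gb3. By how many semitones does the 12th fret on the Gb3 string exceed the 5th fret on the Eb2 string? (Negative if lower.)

22 semitones

Gb3 at fret 12 → Gb4 (MIDI 66); Eb2 at fret 5 → Ab2 (MIDI 44).
66 − 44 = 22, so the two pitches are 22 semitones apart.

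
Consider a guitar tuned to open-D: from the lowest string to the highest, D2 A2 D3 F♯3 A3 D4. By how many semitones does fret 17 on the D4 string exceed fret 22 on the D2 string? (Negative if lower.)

19 semitones

D4 at fret 17 → G5 (MIDI 79); D2 at fret 22 → C4 (MIDI 60).
79 − 60 = 19, so the two pitches are 19 semitones apart.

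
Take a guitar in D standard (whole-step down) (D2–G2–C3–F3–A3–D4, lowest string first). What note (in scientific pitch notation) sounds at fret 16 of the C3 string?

The open C3 string plus 16 semitones: C–C#–D–D#–…–D–D#–E.
The walk passes from B into C once, so the octave number goes from 3 to 4.

E4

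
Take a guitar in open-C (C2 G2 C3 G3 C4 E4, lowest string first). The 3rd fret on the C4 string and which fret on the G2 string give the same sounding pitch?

20

C4 at fret 3 is C4 + 3 semitones = D#4.
The open G2 string is 17 semitones below the open C4, so the same pitch on the G2 string lies at fret 3 + 17 = 20.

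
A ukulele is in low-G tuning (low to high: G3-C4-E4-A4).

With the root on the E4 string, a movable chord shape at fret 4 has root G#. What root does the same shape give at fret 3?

Moving from fret 4 to fret 3 shifts the root by -1 semitone.
G# down 1 semitone is G.

G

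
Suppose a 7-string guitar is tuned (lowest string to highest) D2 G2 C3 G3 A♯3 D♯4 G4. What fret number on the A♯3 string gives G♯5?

22

G♯5 is 22 semitones above the open A♯3 (A#–B–C–C#–…–F#–G–G#), so it sits at fret 22.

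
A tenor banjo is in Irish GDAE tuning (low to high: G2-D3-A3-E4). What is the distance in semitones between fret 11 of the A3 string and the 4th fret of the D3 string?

14 semitones

A3 at fret 11 → G♯4 (MIDI 68); D3 at fret 4 → F♯3 (MIDI 54).
68 − 54 = 14, so the two pitches are 14 semitones apart, with G♯4 the higher.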